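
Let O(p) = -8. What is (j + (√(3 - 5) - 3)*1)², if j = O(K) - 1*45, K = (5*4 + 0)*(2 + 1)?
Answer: (56 - I*√2)² ≈ 3134.0 - 158.39*I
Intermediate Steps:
K = 60 (K = (20 + 0)*3 = 20*3 = 60)
j = -53 (j = -8 - 1*45 = -8 - 45 = -53)
(j + (√(3 - 5) - 3)*1)² = (-53 + (√(3 - 5) - 3)*1)² = (-53 + (√(-2) - 3)*1)² = (-53 + (I*√2 - 3)*1)² = (-53 + (-3 + I*√2)*1)² = (-53 + (-3 + I*√2))² = (-56 + I*√2)²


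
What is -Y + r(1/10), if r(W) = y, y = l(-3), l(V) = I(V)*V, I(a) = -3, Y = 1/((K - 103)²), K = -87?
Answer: 324899/36100 ≈ 9.0000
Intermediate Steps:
Y = 1/36100 (Y = 1/((-87 - 103)²) = 1/((-190)²) = 1/36100 ≈ 2.7701e-5)
l(V) = -3*V
y = 9 (y = -3*(-3) = 9)
r(W) = 9
-Y + r(1/10) = -1*1/36100 + 9 = -1/36100 + 9 = 324899/36100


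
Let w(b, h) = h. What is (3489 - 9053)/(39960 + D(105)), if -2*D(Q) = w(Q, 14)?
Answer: -5564/39953 ≈ -0.13926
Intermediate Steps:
D(Q) = -7 (D(Q) = -½*14 = -7)
(3489 - 9053)/(39960 + D(105)) = (3489 - 9053)/(39960 - 7) = -5564/39953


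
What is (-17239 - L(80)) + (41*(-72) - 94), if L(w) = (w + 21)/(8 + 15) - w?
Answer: -464816/23 ≈ -20209.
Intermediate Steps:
L(w) = 21/23 - 22*w/23 (L(w) = (21 + w)/23 - w = (21 + w)*(1/23) - w = (21/23 + w/23) - w = 21/23 - 22*w/23)
(-17239 - L(80)) + (41*(-72) - 94) = (-17239 - (21/23 - 22/23*80)) + (41*(-72) - 94) = (-17239 - (21/23 - 1760/23)) + (-2952 - 94) = (-17239 - 1*(-1739/23)) - 3046 = (-17239 + 1739/23) - 3046 = -394758/23 - 3046 = -464816/23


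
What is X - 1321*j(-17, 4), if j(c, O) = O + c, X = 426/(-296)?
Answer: 2541391/148 ≈ 17172.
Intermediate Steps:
X = -213/148 (X = 426*(-1/296) = -213/148 ≈ -1.4392)
X - 1321*j(-17, 4) = -213/148 - 1321*(4 - 17) = -213/148 - 1321*(-13) = -213/148 + 17173 = 2541391/148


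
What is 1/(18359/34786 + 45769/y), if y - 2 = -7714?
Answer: -134134816/725267913 ≈ -0.18495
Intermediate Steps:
y = -7712 (y = 2 - 7714 = -7712)
1/(18359/34786 + 45769/y) = 1/(18359/34786 + 45769/(-7712)) = 1/(18359*(1/34786) + 45769*(-1/7712)) = 1/(18359/34786 - 45769/7712) = 1/(-725267913/134134816) = -134134816/725267913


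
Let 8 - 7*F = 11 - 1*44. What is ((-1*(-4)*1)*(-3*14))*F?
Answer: -984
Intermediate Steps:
F = 41/7 (F = 8/7 - (11 - 1*44)/7 = 8/7 - (11 - 44)/7 = 8/7 - ⅐*(-33) = 8/7 + 33/7 = 41/7 ≈ 5.8571)
((-1*(-4)*1)*(-3*14))*F = ((-1*(-4)*1)*(-3*14))*(41/7) = ((4*1)*(-42))*(41/7) = (4*(-42))*(41/7) = -168*41/7 = -984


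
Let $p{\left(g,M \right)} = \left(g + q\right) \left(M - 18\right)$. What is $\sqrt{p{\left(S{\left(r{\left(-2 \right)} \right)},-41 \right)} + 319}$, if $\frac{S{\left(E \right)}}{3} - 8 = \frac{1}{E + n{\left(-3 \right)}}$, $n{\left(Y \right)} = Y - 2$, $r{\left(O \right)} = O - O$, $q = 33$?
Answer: $\frac{7 i \sqrt{1535}}{5} \approx 54.851 i$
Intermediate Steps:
$r{\left(O \right)} = 0$
$n{\left(Y \right)} = -2 + Y$ ($n{\left(Y \right)} = Y - 2 = -2 + Y$)
$S{\left(E \right)} = 24 + \frac{3}{-5 + E}$ ($S{\left(E \right)} = 24 + \frac{3}{E - 5} = 24 + \frac{3}{-5 + E}$)
$p{\left(g,M \right)} = \left(-18 + M\right) \left(33 + g\right)$ ($p{\left(g,M \right)} = \left(g + 33\right) \left(M - 18\right) = \left(33 + g\right) \left(-18 + M\right) = \left(-18 + M\right) \left(33 + g\right)$)
$\sqrt{p{\left(S{\left(r{\left(-2 \right)} \right)},-41 \right)} + 319} = \sqrt{\left(-594 - 18 \frac{3 \left(-39 + 8 \cdot 0\right)}{-5 + 0} + 33 \left(-41\right) - 41 \frac{3 \left(-39 + 8 \cdot 0\right)}{-5 + 0}\right) + 319} = \sqrt{\left(-594 - 18 \frac{3 \left(-39 + 0\right)}{-5} - 1353 - 41 \frac{3 \left(-39 + 0\right)}{-5}\right) + 319} = \sqrt{\left(-594 - 18 \cdot 3 \left(- \frac{1}{5}\right) \left(-39\right) - 1353 - 41 \cdot 3 \left(- \frac{1}{5}\right) \left(-39\right)\right) + 319} = \sqrt{\left(-594 - \frac{2106}{5} - 1353 - \frac{4797}{5}\right) + 319} = \sqrt{- \frac{16638}{5} + 319} = \sqrt{- \frac{15043}{5}} = \frac{7 i \sqrt{1535}}{5}$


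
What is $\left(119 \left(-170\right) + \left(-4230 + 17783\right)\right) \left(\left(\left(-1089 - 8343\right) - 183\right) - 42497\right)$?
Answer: $347951824$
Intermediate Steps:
$\left(119 \left(-170\right) + \left(-4230 + 17783\right)\right) \left(\left(\left(-1089 - 8343\right) - 183\right) - 42497\right) = \left(-20230 + 13553\right) \left(\left(-9432 - 183\right) - 42497\right) = - 6677 \left(-9615 - 42497\right) = \left(-6677\right) \left(-52112\right) = 347951824$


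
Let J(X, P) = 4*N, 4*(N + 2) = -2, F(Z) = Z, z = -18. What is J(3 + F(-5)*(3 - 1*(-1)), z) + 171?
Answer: 161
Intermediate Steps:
N = -5/2 (N = -2 + (¼)*(-2) = -2 - ½ = -5/2 ≈ -2.5000)
J(X, P) = -10 (J(X, P) = 4*(-5/2) = -10)
J(3 + F(-5)*(3 - 1*(-1)), z) + 171 = -10 + 171 = 161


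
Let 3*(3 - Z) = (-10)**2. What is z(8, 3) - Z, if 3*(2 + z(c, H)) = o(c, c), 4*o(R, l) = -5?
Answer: 335/12 ≈ 27.917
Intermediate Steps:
o(R, l) = -5/4 (o(R, l) = (1/4)*(-5) = -5/4)
z(c, H) = -29/12 (z(c, H) = -2 + (1/3)*(-5/4) = -2 - 5/12 = -29/12)
Z = -91/3 (Z = 3 - 1/3*(-10)**2 = 3 - 1/3*100 = 3 - 100/3 = -91/3 ≈ -30.333)
z(8, 3) - Z = -29/12 - 1*(-91/3) = -29/12 + 91/3 = 335/12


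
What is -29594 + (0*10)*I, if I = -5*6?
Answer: -29594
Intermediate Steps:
I = -30
-29594 + (0*10)*I = -29594 + (0*10)*(-30) = -29594 + 0*(-30) = -29594 + 0 = -29594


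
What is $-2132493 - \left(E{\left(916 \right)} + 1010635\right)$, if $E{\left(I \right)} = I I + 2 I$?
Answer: $-3984016$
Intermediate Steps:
$E{\left(I \right)} = I^{2} + 2 I$
$-2132493 - \left(E{\left(916 \right)} + 1010635\right) = -2132493 - \left(916 \left(2 + 916\right) + 1010635\right) = -2132493 - \left(916 \cdot 918 + 1010635\right) = -2132493 - \left(840888 + 1010635\right) = -2132493 - 1851523 = -3984016$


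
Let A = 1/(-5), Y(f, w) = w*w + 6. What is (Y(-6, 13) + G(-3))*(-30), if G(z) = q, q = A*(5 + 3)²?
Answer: -4866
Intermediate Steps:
Y(f, w) = 6 + w² (Y(f, w) = w² + 6 = 6 + w²)
A = -⅕ ≈ -0.20000
q = -64/5 (q = -(5 + 3)²/5 = -⅕*8² = -⅕*64 = -64/5 ≈ -12.800)
G(z) = -64/5
(Y(-6, 13) + G(-3))*(-30) = ((6 + 13²) - 64/5)*(-30) = ((6 + 169) - 64/5)*(-30) = (175 - 64/5)*(-30) = (811/5)*(-30) = -4866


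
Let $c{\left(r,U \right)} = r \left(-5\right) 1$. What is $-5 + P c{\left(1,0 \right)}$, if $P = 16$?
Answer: $-85$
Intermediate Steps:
$c{\left(r,U \right)} = - 5 r$ ($c{\left(r,U \right)} = - 5 r 1 = - 5 r$)
$-5 + P c{\left(1,0 \right)} = -5 + 16 \left(\left(-5\right) 1\right) = -5 + 16 \left(-5\right) = -5 - 80 = -85$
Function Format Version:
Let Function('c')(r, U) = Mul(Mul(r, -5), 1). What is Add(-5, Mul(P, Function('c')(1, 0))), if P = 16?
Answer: -85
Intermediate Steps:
Function('c')(r, U) = Mul(-5, r) (Function('c')(r, U) = Mul(Mul(-5, r), 1) = Mul(-5, r))
Add(-5, Mul(P, Function('c')(1, 0))) = Add(-5, Mul(16, Mul(-5, 1))) = Add(-5, Mul(16, -5)) = Add(-5, -80) = -85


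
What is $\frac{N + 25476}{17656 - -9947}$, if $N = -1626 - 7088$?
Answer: $\frac{16762}{27603} \approx 0.60725$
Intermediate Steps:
$N = -8714$ ($N = -1626 - 7088 = -8714$)
$\frac{N + 25476}{17656 - -9947} = \frac{-8714 + 25476}{17656 - -9947} = \frac{16762}{17656 + 9947} = \frac{16762}{27603}$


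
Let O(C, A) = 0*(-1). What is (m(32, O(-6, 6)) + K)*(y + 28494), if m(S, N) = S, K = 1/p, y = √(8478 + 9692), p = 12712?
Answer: 5795465895/6356 + 406785*√18170/12712 ≈ 9.1612e+5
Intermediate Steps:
O(C, A) = 0
y = √18170 ≈ 134.80
K = 1/12712 ≈ 7.8666e-5
(m(32, O(-6, 6)) + K)*(y + 28494) = (32 + 1/12712)*(√18170 + 28494) = 406785*(28494 + √18170)/12712 = 5795465895/6356 + 406785*√18170/12712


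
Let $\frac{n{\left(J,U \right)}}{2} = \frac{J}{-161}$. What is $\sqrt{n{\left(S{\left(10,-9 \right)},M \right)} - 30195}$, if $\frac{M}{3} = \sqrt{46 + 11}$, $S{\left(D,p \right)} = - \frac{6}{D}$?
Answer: $\frac{i \sqrt{19567110045}}{805} \approx 173.77 i$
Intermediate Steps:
$M = 3 \sqrt{57}$ ($M = 3 \sqrt{46 + 11} = 3 \sqrt{57} \approx 22.65$)
$n{\left(J,U \right)} = - \frac{2 J}{161}$ ($n{\left(J,U \right)} = 2 \frac{J}{-161} = 2 J \left(- \frac{1}{161}\right) = 2 \left(- \frac{J}{161}\right) = - \frac{2 J}{161}$)
$\sqrt{n{\left(S{\left(10,-9 \right)},M \right)} - 30195} = \sqrt{- \frac{2 \left(- \frac{6}{10}\right)}{161} - 30195} = \sqrt{- \frac{2 \left(\left(-6\right) \frac{1}{10}\right)}{161} - 30195} = \sqrt{\left(- \frac{2}{161}\right) \left(- \frac{3}{5}\right) - 30195} = \sqrt{\frac{6}{805} - 30195} = \sqrt{- \frac{24306969}{805}} = \frac{i \sqrt{19567110045}}{805}$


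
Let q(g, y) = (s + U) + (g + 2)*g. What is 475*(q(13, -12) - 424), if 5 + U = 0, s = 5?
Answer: -108775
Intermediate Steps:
U = -5 (U = -5 + 0 = -5)
q(g, y) = g*(2 + g) (q(g, y) = (5 - 5) + (g + 2)*g = 0 + (2 + g)*g = 0 + g*(2 + g) = g*(2 + g))
475*(q(13, -12) - 424) = 475*(13*(2 + 13) - 424) = 475*(13*15 - 424) = 475*(195 - 424) = 475*(-229) = -108775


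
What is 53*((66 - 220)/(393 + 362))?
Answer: -8162/755 ≈ -10.811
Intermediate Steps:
53*((66 - 220)/(393 + 362)) = 53*(-154/755) = -8162/755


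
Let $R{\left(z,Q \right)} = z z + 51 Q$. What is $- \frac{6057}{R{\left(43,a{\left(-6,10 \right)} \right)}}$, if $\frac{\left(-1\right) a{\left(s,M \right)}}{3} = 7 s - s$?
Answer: $- \frac{6057}{7357} \approx -0.8233$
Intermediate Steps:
$a{\left(s,M \right)} = - 18 s$ ($a{\left(s,M \right)} = - 3 \left(7 s - s\right) = - 3 \cdot 6 s = - 18 s$)
$R{\left(z,Q \right)} = z^{2} + 51 Q$
$- \frac{6057}{R{\left(43,a{\left(-6,10 \right)} \right)}} = - \frac{6057}{43^{2} + 51 \left(\left(-18\right) \left(-6\right)\right)} = - \frac{6057}{1849 + 51 \cdot 108} = - \frac{6057}{1849 + 5508} = - \frac{6057}{7357}$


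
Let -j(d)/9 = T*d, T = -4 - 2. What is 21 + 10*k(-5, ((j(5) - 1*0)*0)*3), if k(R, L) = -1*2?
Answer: 1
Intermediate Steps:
T = -6
j(d) = 54*d (j(d) = -(-54)*d = 54*d)
k(R, L) = -2
21 + 10*k(-5, ((j(5) - 1*0)*0)*3) = 21 + 10*(-2) = 21 - 20 = 1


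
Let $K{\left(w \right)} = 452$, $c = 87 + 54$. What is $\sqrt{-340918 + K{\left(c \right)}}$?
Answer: $i \sqrt{340466} \approx 583.49 i$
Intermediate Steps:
$c = 141$
$\sqrt{-340918 + K{\left(c \right)}} = \sqrt{-340918 + 452} = \sqrt{-340466} = i \sqrt{340466}$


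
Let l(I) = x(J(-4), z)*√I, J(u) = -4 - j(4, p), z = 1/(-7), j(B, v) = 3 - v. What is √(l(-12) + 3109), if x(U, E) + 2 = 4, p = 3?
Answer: √(3109 + 4*I*√3) ≈ 55.758 + 0.0621*I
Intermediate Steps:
z = -⅐ ≈ -0.14286
J(u) = -4 (J(u) = -4 - (3 - 1*3) = -4 - (3 - 3) = -4 - 1*0 = -4 + 0 = -4)
x(U, E) = 2 (x(U, E) = -2 + 4 = 2)
l(I) = 2*√I
√(l(-12) + 3109) = √(2*√(-12) + 3109) = √(2*(2*I*√3) + 3109) = √(4*I*√3 + 3109) = √(3109 + 4*I*√3)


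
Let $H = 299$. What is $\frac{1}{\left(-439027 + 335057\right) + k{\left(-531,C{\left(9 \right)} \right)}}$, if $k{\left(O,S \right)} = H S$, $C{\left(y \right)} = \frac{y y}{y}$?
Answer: $- \frac{1}{101279} \approx -9.8737 \cdot 10^{-6}$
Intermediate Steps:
$C{\left(y \right)} = y$ ($C{\left(y \right)} = \frac{y^{2}}{y} = y$)
$k{\left(O,S \right)} = 299 S$
$\frac{1}{\left(-439027 + 335057\right) + k{\left(-531,C{\left(9 \right)} \right)}} = \frac{1}{\left(-439027 + 335057\right) + 299 \cdot 9} = \frac{1}{-103970 + 2691} = \frac{1}{-101279} = - \frac{1}{101279}$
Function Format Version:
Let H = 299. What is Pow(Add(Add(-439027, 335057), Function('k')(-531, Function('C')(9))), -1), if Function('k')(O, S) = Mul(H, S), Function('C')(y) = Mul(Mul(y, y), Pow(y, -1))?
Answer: Rational(-1, 101279) ≈ -9.8737e-6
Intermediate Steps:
Function('C')(y) = y (Function('C')(y) = Mul(Pow(y, 2), Pow(y, -1)) = y)
Function('k')(O, S) = Mul(299, S)
Pow(Add(Add(-439027, 335057), Function('k')(-531, Function('C')(9))), -1) = Pow(Add(Add(-439027, 335057), Mul(299, 9)), -1) = Pow(Add(-103970, 2691), -1) = Pow(-101279, -1) = Rational(-1, 101279)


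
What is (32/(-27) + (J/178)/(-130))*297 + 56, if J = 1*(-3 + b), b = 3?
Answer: -296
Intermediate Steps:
J = 0 (J = 1*(-3 + 3) = 1*0 = 0)
(32/(-27) + (J/178)/(-130))*297 + 56 = (32/(-27) + (0/178)/(-130))*297 + 56 = (32*(-1/27) + (0*(1/178))*(-1/130))*297 + 56 = (-32/27 + 0*(-1/130))*297 + 56 = (-32/27 + 0)*297 + 56 = -32/27*297 + 56 = -352 + 56 = -296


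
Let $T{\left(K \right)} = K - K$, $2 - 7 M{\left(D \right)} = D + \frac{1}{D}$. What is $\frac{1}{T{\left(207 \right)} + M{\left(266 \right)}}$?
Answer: $- \frac{1862}{70225} \approx -0.026515$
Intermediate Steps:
$M{\left(D \right)} = \frac{2}{7} - \frac{D}{7} - \frac{1}{7 D}$ ($M{\left(D \right)} = \frac{2}{7} - \frac{D + \frac{1}{D}}{7} = \frac{2}{7} - \left(\frac{D}{7} + \frac{1}{7 D}\right) = \frac{2}{7} - \frac{D}{7} - \frac{1}{7 D}$)
$T{\left(K \right)} = 0$
$\frac{1}{T{\left(207 \right)} + M{\left(266 \right)}} = \frac{1}{0 + \frac{-1 - 266 \left(-2 + 266\right)}{7 \cdot 266}} = \frac{1}{0 + \frac{1}{7} \cdot \frac{1}{266} \left(-1 - 266 \cdot 264\right)} = \frac{1}{0 + \frac{1}{7} \cdot \frac{1}{266} \left(-1 - 70224\right)} = \frac{1}{0 + \frac{1}{7} \cdot \frac{1}{266} \left(-70225\right)} = \frac{1}{0 - \frac{70225}{1862}} = \frac{1}{- \frac{70225}{1862}} = - \frac{1862}{70225}$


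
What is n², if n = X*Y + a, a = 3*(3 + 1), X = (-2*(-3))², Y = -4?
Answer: 17424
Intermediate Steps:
X = 36 (X = 6² = 36)
a = 12 (a = 3*4 = 12)
n = -132 (n = 36*(-4) + 12 = -144 + 12 = -132)
n² = (-132)² = 17424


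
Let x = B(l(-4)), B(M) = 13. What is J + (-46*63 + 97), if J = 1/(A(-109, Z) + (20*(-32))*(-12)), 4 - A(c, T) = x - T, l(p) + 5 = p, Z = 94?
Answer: -21749764/7765 ≈ -2801.0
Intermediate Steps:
l(p) = -5 + p
x = 13
A(c, T) = -9 + T (A(c, T) = 4 - (13 - T) = 4 + (-13 + T) = -9 + T)
J = 1/7765 (J = 1/((-9 + 94) + (20*(-32))*(-12)) = 1/(85 - 640*(-12)) = 1/(85 + 7680) = 1/7765 ≈ 0.00012878)
J + (-46*63 + 97) = 1/7765 + (-46*63 + 97) = 1/7765 + (-2898 + 97) = 1/7765 - 2801 = -21749764/7765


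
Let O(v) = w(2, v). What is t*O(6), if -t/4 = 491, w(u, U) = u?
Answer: -3928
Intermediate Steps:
O(v) = 2
t = -1964 (t = -4*491 = -1964)
t*O(6) = -1964*2 = -3928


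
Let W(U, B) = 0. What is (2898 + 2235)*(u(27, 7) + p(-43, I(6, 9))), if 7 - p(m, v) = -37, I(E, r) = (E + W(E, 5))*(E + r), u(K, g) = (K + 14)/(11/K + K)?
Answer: 172812711/740 ≈ 2.3353e+5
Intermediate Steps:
u(K, g) = (14 + K)/(K + 11/K)
I(E, r) = E*(E + r) (I(E, r) = (E + 0)*(E + r) = E*(E + r))
p(m, v) = 44 (p(m, v) = 7 - 1*(-37) = 7 + 37 = 44)
(2898 + 2235)*(u(27, 7) + p(-43, I(6, 9))) = (2898 + 2235)*(27*(14 + 27)/(11 + 27²) + 44) = 5133*(27*41/(11 + 729) + 44) = 5133*(27*41/740 + 44) = 5133*(27*(1/740)*41 + 44) = 5133*(1107/740 + 44) = 5133*(33667/740) = 172812711/740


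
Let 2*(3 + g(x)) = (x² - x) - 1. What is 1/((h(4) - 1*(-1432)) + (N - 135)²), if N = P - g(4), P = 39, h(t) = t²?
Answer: 4/44601 ≈ 8.9684e-5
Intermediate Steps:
g(x) = -7/2 + x²/2 - x/2 (g(x) = -3 + ((x² - x) - 1)/2 = -3 + (-1 + x² - x)/2 = -3 + (-½ + x²/2 - x/2) = -7/2 + x²/2 - x/2)
N = 73/2 (N = 39 - (-7/2 + (½)*4² - ½*4) = 39 - (-7/2 + (½)*16 - 2) = 39 - (-7/2 + 8 - 2) = 39 - 1*5/2 = 39 - 5/2 = 73/2 ≈ 36.500)
1/((h(4) - 1*(-1432)) + (N - 135)²) = 1/((4² - 1*(-1432)) + (73/2 - 135)²) = 1/((16 + 1432) + (-197/2)²) = 1/(1448 + 38809/4) = 1/(44601/4) = 4/44601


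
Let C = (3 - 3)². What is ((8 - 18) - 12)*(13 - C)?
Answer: -286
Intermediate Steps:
C = 0 (C = 0² = 0)
((8 - 18) - 12)*(13 - C) = ((8 - 18) - 12)*(13 - 1*0) = (-10 - 12)*(13 + 0) = -22*13 = -286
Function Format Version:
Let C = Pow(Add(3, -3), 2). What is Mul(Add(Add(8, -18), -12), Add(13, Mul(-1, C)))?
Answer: -286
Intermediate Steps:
C = 0 (C = Pow(0, 2) = 0)
Mul(Add(Add(8, -18), -12), Add(13, Mul(-1, C))) = Mul(Add(Add(8, -18), -12), Add(13, Mul(-1, 0))) = Mul(Add(-10, -12), Add(13, 0)) = Mul(-22, 13) = -286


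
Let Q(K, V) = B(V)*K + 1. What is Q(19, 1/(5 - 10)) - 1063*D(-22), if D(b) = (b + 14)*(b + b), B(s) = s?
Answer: -1870894/5 ≈ -3.7418e+5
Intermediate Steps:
D(b) = 2*b*(14 + b) (D(b) = (14 + b)*(2*b) = 2*b*(14 + b))
Q(K, V) = 1 + K*V (Q(K, V) = V*K + 1 = K*V + 1 = 1 + K*V)
Q(19, 1/(5 - 10)) - 1063*D(-22) = (1 + 19/(5 - 10)) - 2126*(-22)*(14 - 22) = (1 + 19/(-5)) - 2126*(-22)*(-8) = (1 + 19*(-1/5)) - 1063*352 = (1 - 19/5) - 374176 = -14/5 - 374176 = -1870894/5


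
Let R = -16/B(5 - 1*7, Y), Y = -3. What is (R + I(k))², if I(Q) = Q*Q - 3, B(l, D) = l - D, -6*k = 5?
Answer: 434281/1296 ≈ 335.09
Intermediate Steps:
k = -⅚ (k = -⅙*5 = -⅚ ≈ -0.83333)
R = -16 (R = -16/((5 - 1*7) - 1*(-3)) = -16/((5 - 7) + 3) = -16/(-2 + 3) = -16/1 = -16*1 = -16)
I(Q) = -3 + Q² (I(Q) = Q² - 3 = -3 + Q²)
(R + I(k))² = (-16 + (-3 + (-⅚)²))² = (-16 + (-3 + 25/36))² = (-16 - 83/36)² = (-659/36)² = 434281/1296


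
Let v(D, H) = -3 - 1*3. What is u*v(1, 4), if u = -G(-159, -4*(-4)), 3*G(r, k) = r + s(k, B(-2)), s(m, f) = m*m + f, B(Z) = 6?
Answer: 206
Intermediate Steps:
s(m, f) = f + m**2 (s(m, f) = m**2 + f = f + m**2)
G(r, k) = 2 + r/3 + k**2/3 (G(r, k) = (r + (6 + k**2))/3 = (6 + r + k**2)/3 = 2 + r/3 + k**2/3)
v(D, H) = -6 (v(D, H) = -3 - 3 = -6)
u = -103/3 (u = -(2 + (1/3)*(-159) + (-4*(-4))**2/3) = -(2 - 53 + (1/3)*16**2) = -(2 - 53 + (1/3)*256) = -(2 - 53 + 256/3) = -1*103/3 = -103/3 ≈ -34.333)
u*v(1, 4) = -103/3*(-6) = 206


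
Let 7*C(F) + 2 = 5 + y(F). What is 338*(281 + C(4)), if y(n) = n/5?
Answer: 3330652/35 ≈ 95162.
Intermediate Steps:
y(n) = n/5 (y(n) = n*(⅕) = n/5)
C(F) = 3/7 + F/35 (C(F) = -2/7 + (5 + F/5)/7 = -2/7 + (5/7 + F/35) = 3/7 + F/35)
338*(281 + C(4)) = 338*(281 + (3/7 + (1/35)*4)) = 338*(281 + (3/7 + 4/35)) = 338*(281 + 19/35) = 338*(9854/35) = 3330652/35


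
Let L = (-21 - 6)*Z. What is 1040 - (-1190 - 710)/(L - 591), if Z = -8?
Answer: 15524/15 ≈ 1034.9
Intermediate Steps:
L = 216 (L = (-21 - 6)*(-8) = -27*(-8) = 216)
1040 - (-1190 - 710)/(L - 591) = 1040 - (-1190 - 710)/(216 - 591) = 1040 - (-1900)/(-375) = 1040 - (-1900)*(-1)/375 = 1040 - 1*76/15 = 1040 - 76/15 = 15524/15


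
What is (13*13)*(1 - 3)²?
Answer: 676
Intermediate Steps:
(13*13)*(1 - 3)² = 169*(-2)² = 169*4 = 676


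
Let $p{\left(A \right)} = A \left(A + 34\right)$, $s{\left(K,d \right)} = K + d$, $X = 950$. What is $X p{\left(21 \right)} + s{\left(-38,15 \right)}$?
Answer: $1097227$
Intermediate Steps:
$p{\left(A \right)} = A \left(34 + A\right)$
$X p{\left(21 \right)} + s{\left(-38,15 \right)} = 950 \cdot 21 \left(34 + 21\right) + \left(-38 + 15\right) = 950 \cdot 21 \cdot 55 - 23 = 950 \cdot 1155 - 23 = 1097250 - 23 = 1097227$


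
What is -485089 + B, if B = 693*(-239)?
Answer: -650716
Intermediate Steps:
B = -165627
-485089 + B = -485089 - 165627 = -650716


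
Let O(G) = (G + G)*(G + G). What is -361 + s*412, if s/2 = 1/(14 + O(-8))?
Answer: -48323/135 ≈ -357.95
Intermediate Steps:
O(G) = 4*G**2 (O(G) = (2*G)*(2*G) = 4*G**2)
s = 1/135 (s = 2/(14 + 4*(-8)**2) = 2/(14 + 4*64) = 2/(14 + 256) = 2/270 = 2*(1/270) = 1/135 ≈ 0.0074074)
-361 + s*412 = -361 + (1/135)*412 = -361 + 412/135 = -48323/135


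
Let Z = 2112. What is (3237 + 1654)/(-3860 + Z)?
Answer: -4891/1748 ≈ -2.7981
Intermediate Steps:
(3237 + 1654)/(-3860 + Z) = (3237 + 1654)/(-3860 + 2112) = 4891/(-1748) = 4891*(-1/1748) = -4891/1748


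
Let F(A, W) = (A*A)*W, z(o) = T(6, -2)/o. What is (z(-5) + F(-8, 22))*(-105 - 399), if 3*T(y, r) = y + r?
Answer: -3547488/5 ≈ -7.0950e+5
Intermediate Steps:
T(y, r) = r/3 + y/3 (T(y, r) = (y + r)/3 = (r + y)/3 = r/3 + y/3)
z(o) = 4/(3*o) (z(o) = ((⅓)*(-2) + (⅓)*6)/o = (-⅔ + 2)/o = 4/(3*o))
F(A, W) = W*A² (F(A, W) = A²*W = W*A²)
(z(-5) + F(-8, 22))*(-105 - 399) = ((4/3)/(-5) + 22*(-8)²)*(-105 - 399) = ((4/3)*(-⅕) + 22*64)*(-504) = (-4/15 + 1408)*(-504) = (21116/15)*(-504) = -3547488/5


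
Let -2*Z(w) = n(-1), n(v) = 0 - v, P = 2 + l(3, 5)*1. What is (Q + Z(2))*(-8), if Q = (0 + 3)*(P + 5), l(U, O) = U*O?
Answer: -524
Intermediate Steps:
l(U, O) = O*U
P = 17 (P = 2 + (5*3)*1 = 2 + 15*1 = 2 + 15 = 17)
n(v) = -v
Z(w) = -½ (Z(w) = -(-1)*(-1)/2 = -½*1 = -½)
Q = 66 (Q = (0 + 3)*(17 + 5) = 3*22 = 66)
(Q + Z(2))*(-8) = (66 - ½)*(-8) = (131/2)*(-8) = -524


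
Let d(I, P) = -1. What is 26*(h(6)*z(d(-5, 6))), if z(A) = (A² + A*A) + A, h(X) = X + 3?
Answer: 234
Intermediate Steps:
h(X) = 3 + X
z(A) = A + 2*A² (z(A) = (A² + A²) + A = 2*A² + A = A + 2*A²)
26*(h(6)*z(d(-5, 6))) = 26*((3 + 6)*(-(1 + 2*(-1)))) = 26*(9*(-(1 - 2))) = 26*(9*(-1*(-1))) = 26*(9*1) = 26*9 = 234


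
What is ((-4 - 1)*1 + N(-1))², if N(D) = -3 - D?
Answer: 49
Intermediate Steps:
((-4 - 1)*1 + N(-1))² = ((-4 - 1)*1 + (-3 - 1*(-1)))² = (-5*1 + (-3 + 1))² = (-5 - 2)² = (-7)² = 49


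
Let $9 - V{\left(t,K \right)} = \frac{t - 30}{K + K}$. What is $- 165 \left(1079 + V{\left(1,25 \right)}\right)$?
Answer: $- \frac{1796157}{10} \approx -1.7962 \cdot 10^{5}$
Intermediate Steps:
$V{\left(t,K \right)} = 9 - \frac{-30 + t}{2 K}$ ($V{\left(t,K \right)} = 9 - \frac{t - 30}{K + K} = 9 - \frac{-30 + t}{2 K}$)
$- 165 \left(1079 + V{\left(1,25 \right)}\right) = - 165 \left(1079 + \frac{30 - 1 + 18 \cdot 25}{2 \cdot 25}\right) = - 165 \left(1079 + \frac{1}{2} \cdot \frac{1}{25} \left(30 - 1 + 450\right)\right) = - 165 \left(1079 + \frac{1}{2} \cdot \frac{1}{25} \cdot 479\right) = - 165 \left(1079 + \frac{479}{50}\right) = \left(-165\right) \frac{54429}{50} = - \frac{1796157}{10}$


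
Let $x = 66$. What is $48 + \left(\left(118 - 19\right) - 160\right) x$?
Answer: $-3978$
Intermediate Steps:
$48 + \left(\left(118 - 19\right) - 160\right) x = 48 + \left(\left(118 - 19\right) - 160\right) 66 = 48 + \left(99 - 160\right) 66 = 48 - 4026 = -3978$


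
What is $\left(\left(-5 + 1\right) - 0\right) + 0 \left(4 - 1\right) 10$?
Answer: $-4$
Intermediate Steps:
$\left(\left(-5 + 1\right) - 0\right) + 0 \left(4 - 1\right) 10 = \left(-4 + 0\right) + 0 \cdot 3 \cdot 10 = -4 + 0 \cdot 10 = -4 + 0 = -4$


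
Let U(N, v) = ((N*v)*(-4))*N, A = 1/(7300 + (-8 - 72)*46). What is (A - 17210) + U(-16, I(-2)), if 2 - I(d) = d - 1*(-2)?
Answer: -69713959/3620 ≈ -19258.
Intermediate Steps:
I(d) = -d (I(d) = 2 - (d - 1*(-2)) = 2 - (d + 2) = 2 - (2 + d) = 2 + (-2 - d) = -d)
A = 1/3620 (A = 1/(7300 - 80*46) = 1/(7300 - 3680) = 1/3620 ≈ 0.00027624)
U(N, v) = -4*v*N**2 (U(N, v) = (-4*N*v)*N = -4*v*N**2)
(A - 17210) + U(-16, I(-2)) = (1/3620 - 17210) - 4*(-1*(-2))*(-16)**2 = -62300199/3620 - 4*2*256 = -62300199/3620 - 2048 = -69713959/3620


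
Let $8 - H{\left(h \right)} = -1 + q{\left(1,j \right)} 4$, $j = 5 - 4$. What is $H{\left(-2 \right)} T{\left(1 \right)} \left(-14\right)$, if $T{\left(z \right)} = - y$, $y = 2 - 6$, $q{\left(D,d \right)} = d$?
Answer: $-280$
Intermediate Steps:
$j = 1$
$y = -4$ ($y = 2 - 6 = -4$)
$H{\left(h \right)} = 5$ ($H{\left(h \right)} = 8 - \left(-1 + 1 \cdot 4\right) = 8 - \left(-1 + 4\right) = 8 - 3 = 5$)
$T{\left(z \right)} = 4$ ($T{\left(z \right)} = \left(-1\right) \left(-4\right) = 4$)
$H{\left(-2 \right)} T{\left(1 \right)} \left(-14\right) = 5 \cdot 4 \left(-14\right) = 20 \left(-14\right) = -280$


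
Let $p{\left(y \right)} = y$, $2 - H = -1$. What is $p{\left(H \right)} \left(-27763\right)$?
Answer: $-83289$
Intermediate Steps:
$H = 3$ ($H = 2 - -1 = 2 + 1 = 3$)
$p{\left(H \right)} \left(-27763\right) = 3 \left(-27763\right) = -83289$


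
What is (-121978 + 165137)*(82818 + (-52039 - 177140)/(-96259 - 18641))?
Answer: 136900598020087/38300 ≈ 3.5744e+9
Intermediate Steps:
(-121978 + 165137)*(82818 + (-52039 - 177140)/(-96259 - 18641)) = 43159*(82818 - 229179/(-114900)) = 43159*(82818 - 229179*(-1/114900)) = 43159*(82818 + 76393/38300) = 43159*(3172005793/38300) = 136900598020087/38300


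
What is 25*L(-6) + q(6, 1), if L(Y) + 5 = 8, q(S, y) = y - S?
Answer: 70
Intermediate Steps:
L(Y) = 3 (L(Y) = -5 + 8 = 3)
25*L(-6) + q(6, 1) = 25*3 + (1 - 1*6) = 75 + (1 - 6) = 75 - 5 = 70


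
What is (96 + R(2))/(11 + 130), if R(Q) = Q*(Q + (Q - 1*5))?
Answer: ⅔ ≈ 0.66667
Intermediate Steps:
R(Q) = Q*(-5 + 2*Q) (R(Q) = Q*(Q + (Q - 5)) = Q*(Q + (-5 + Q)) = Q*(-5 + 2*Q))
(96 + R(2))/(11 + 130) = (96 + 2*(-5 + 2*2))/(11 + 130) = (96 + 2*(-5 + 4))/141 = (96 + 2*(-1))*(1/141) = (96 - 2)*(1/141) = 94*(1/141) = ⅔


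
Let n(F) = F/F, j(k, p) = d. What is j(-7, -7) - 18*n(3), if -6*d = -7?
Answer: -101/6 ≈ -16.833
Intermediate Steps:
d = 7/6 (d = -1/6*(-7) = 7/6 ≈ 1.1667)
j(k, p) = 7/6
n(F) = 1
j(-7, -7) - 18*n(3) = 7/6 - 18*1 = 7/6 - 18 = -101/6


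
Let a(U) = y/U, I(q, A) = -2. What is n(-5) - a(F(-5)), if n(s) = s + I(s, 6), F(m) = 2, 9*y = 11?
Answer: -137/18 ≈ -7.6111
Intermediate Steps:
y = 11/9 (y = (1/9)*11 = 11/9 ≈ 1.2222)
n(s) = -2 + s (n(s) = s - 2 = -2 + s)
a(U) = 11/(9*U)
n(-5) - a(F(-5)) = (-2 - 5) - 11/(9*2) = -7 - 11/(9*2) = -7 - 1*11/18 = -7 - 11/18 = -137/18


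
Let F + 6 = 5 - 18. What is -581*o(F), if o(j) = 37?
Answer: -21497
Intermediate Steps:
F = -19 (F = -6 + (5 - 18) = -6 - 13 = -19)
-581*o(F) = -581*37 = -21497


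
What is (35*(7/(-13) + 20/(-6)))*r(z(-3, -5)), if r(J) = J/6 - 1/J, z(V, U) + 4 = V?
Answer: 32465/234 ≈ 138.74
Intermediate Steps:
z(V, U) = -4 + V
r(J) = -1/J + J/6 (r(J) = J*(⅙) - 1/J = J/6 - 1/J = -1/J + J/6)
(35*(7/(-13) + 20/(-6)))*r(z(-3, -5)) = (35*(7/(-13) + 20/(-6)))*(-1/(-4 - 3) + (-4 - 3)/6) = (35*(7*(-1/13) + 20*(-⅙)))*(-1/(-7) + (⅙)*(-7)) = (35*(-7/13 - 10/3))*(-1*(-⅐) - 7/6) = (35*(-151/39))*(⅐ - 7/6) = -5285/39*(-43/42) = 32465/234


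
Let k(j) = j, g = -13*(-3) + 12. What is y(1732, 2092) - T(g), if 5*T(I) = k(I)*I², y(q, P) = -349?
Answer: -134396/5 ≈ -26879.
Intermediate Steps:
g = 51 (g = 39 + 12 = 51)
T(I) = I³/5 (T(I) = (I*I²)/5 = I³/5)
y(1732, 2092) - T(g) = -349 - 51³/5 = -349 - 132651/5 = -134396/5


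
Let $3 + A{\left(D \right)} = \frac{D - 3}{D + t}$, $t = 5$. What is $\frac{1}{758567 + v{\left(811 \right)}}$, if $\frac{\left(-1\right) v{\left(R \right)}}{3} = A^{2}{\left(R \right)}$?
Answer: $\frac{3468}{2630668331} \approx 1.3183 \cdot 10^{-6}$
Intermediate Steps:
$A{\left(D \right)} = -3 + \frac{-3 + D}{5 + D}$ ($A{\left(D \right)} = -3 + \frac{D - 3}{D + 5} = -3 + \frac{-3 + D}{5 + D}$)
$v{\left(R \right)} = - \frac{12 \left(-9 - R\right)^{2}}{\left(5 + R\right)^{2}}$ ($v{\left(R \right)} = - 3 \left(\frac{2 \left(-9 - R\right)}{5 + R}\right)^{2} = - 3 \frac{4 \left(-9 - R\right)^{2}}{\left(5 + R\right)^{2}} = - \frac{12 \left(-9 - R\right)^{2}}{\left(5 + R\right)^{2}}$)
$\frac{1}{758567 + v{\left(811 \right)}} = \frac{1}{758567 - \frac{12 \left(9 + 811\right)^{2}}{\left(5 + 811\right)^{2}}} = \frac{1}{758567 - \frac{12 \cdot 820^{2}}{665856}} = \frac{1}{758567 - \frac{1}{55488} \cdot 672400} = \frac{1}{758567 - \frac{42025}{3468}} = \frac{1}{\frac{2630668331}{3468}} = \frac{3468}{2630668331}$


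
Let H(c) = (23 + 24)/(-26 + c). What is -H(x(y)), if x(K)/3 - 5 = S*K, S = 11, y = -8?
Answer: 47/275 ≈ 0.17091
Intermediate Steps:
x(K) = 15 + 33*K (x(K) = 15 + 3*(11*K) = 15 + 33*K)
H(c) = 47/(-26 + c)
-H(x(y)) = -47/(-26 + (15 + 33*(-8))) = -47/(-26 + (15 - 264)) = -47/(-26 - 249) = -47/(-275) = -47*(-1)/275 = -1*(-47/275) = 47/275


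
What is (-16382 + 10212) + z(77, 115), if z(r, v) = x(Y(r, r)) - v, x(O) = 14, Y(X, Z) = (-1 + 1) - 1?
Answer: -6271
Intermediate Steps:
Y(X, Z) = -1 (Y(X, Z) = 0 - 1 = -1)
z(r, v) = 14 - v
(-16382 + 10212) + z(77, 115) = (-16382 + 10212) + (14 - 1*115) = -6170 + (14 - 115) = -6170 - 101 = -6271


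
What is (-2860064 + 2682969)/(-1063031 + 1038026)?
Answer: 35419/5001 ≈ 7.0824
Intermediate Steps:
(-2860064 + 2682969)/(-1063031 + 1038026) = -177095/(-25005) = -177095*(-1/25005) = 35419/5001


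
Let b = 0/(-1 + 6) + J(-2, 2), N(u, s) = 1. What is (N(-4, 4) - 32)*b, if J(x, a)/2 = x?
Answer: 124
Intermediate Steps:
J(x, a) = 2*x
b = -4 (b = 0/(-1 + 6) + 2*(-2) = 0/5 - 4 = (⅕)*0 - 4 = 0 - 4 = -4)
(N(-4, 4) - 32)*b = (1 - 32)*(-4) = -31*(-4) = 124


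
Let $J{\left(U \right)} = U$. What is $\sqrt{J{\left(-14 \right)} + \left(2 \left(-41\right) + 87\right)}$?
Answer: $3 i \approx 3.0 i$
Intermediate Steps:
$\sqrt{J{\left(-14 \right)} + \left(2 \left(-41\right) + 87\right)} = \sqrt{-14 + \left(2 \left(-41\right) + 87\right)} = \sqrt{-14 + \left(-82 + 87\right)} = \sqrt{-14 + 5} = \sqrt{-9} = 3 i$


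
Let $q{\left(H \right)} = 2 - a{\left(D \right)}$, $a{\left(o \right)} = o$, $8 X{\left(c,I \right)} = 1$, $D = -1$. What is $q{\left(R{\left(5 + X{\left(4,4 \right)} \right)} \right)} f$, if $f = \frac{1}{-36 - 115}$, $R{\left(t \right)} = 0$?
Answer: $- \frac{3}{151} \approx -0.019868$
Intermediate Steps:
$X{\left(c,I \right)} = \frac{1}{8}$ ($X{\left(c,I \right)} = \frac{1}{8} \cdot 1 = \frac{1}{8}$)
$q{\left(H \right)} = 3$ ($q{\left(H \right)} = 2 - -1 = 2 + 1 = 3$)
$f = - \frac{1}{151}$ ($f = \frac{1}{-151} = - \frac{1}{151} \approx -0.0066225$)
$q{\left(R{\left(5 + X{\left(4,4 \right)} \right)} \right)} f = 3 \left(- \frac{1}{151}\right) = - \frac{3}{151}$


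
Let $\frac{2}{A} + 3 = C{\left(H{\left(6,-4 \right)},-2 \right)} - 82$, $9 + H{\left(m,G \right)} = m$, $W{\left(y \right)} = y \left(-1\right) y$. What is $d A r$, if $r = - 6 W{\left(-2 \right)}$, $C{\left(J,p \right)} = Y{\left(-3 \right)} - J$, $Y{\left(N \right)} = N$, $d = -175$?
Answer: $\frac{1680}{17} \approx 98.823$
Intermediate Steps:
$W{\left(y \right)} = - y^{2}$ ($W{\left(y \right)} = - y y = - y^{2}$)
$H{\left(m,G \right)} = -9 + m$
$C{\left(J,p \right)} = -3 - J$
$A = - \frac{2}{85}$ ($A = \frac{2}{-3 - 82} = \frac{2}{-85} = 2 \left(- \frac{1}{85}\right) = - \frac{2}{85} \approx -0.023529$)
$r = 24$ ($r = - 6 \left(- \left(-2\right)^{2}\right) = - 6 \left(\left(-1\right) 4\right) = \left(-6\right) \left(-4\right) = 24$)
$d A r = \left(-175\right) \left(- \frac{2}{85}\right) 24 = \frac{70}{17} \cdot 24 = \frac{1680}{17}$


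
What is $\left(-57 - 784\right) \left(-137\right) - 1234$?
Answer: $113983$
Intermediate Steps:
$\left(-57 - 784\right) \left(-137\right) - 1234 = \left(-841\right) \left(-137\right) - 1234 = 115217 - 1234 = 113983$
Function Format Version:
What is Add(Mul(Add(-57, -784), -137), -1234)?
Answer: 113983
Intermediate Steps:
Add(Mul(Add(-57, -784), -137), -1234) = Add(Mul(-841, -137), -1234) = Add(115217, -1234) = 113983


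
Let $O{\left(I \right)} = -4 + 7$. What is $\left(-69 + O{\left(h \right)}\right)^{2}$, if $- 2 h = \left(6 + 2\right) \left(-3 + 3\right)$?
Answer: $4356$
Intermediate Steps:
$h = 0$ ($h = - \frac{\left(6 + 2\right) \left(-3 + 3\right)}{2} = - \frac{8 \cdot 0}{2} = \left(- \frac{1}{2}\right) 0 = 0$)
$O{\left(I \right)} = 3$
$\left(-69 + O{\left(h \right)}\right)^{2} = \left(-69 + 3\right)^{2} = \left(-66\right)^{2} = 4356$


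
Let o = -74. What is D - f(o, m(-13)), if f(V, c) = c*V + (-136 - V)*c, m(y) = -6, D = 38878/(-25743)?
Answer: -21045166/25743 ≈ -817.51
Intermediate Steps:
D = -38878/25743 (D = 38878*(-1/25743) = -38878/25743 ≈ -1.5102)
f(V, c) = V*c + c*(-136 - V)
D - f(o, m(-13)) = -38878/25743 - (-136)*(-6) = -38878/25743 - 1*816 = -38878/25743 - 816 = -21045166/25743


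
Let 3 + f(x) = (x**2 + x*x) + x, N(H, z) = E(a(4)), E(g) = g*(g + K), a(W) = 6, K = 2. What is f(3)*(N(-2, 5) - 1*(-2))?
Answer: 900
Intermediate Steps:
E(g) = g*(2 + g) (E(g) = g*(g + 2) = g*(2 + g))
N(H, z) = 48 (N(H, z) = 6*(2 + 6) = 6*8 = 48)
f(x) = -3 + x + 2*x**2 (f(x) = -3 + ((x**2 + x*x) + x) = -3 + ((x**2 + x**2) + x) = -3 + (2*x**2 + x) = -3 + (x + 2*x**2) = -3 + x + 2*x**2)
f(3)*(N(-2, 5) - 1*(-2)) = (-3 + 3 + 2*3**2)*(48 - 1*(-2)) = (-3 + 3 + 2*9)*(48 + 2) = (-3 + 3 + 18)*50 = 18*50 = 900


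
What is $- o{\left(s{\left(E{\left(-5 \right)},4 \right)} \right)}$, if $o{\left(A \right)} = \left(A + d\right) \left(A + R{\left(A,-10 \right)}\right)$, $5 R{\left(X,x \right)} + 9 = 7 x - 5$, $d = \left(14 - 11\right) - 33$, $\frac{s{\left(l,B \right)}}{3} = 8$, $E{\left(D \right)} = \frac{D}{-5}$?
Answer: $\frac{216}{5} \approx 43.2$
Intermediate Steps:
$E{\left(D \right)} = - \frac{D}{5}$ ($E{\left(D \right)} = D \left(- \frac{1}{5}\right) = - \frac{D}{5}$)
$s{\left(l,B \right)} = 24$ ($s{\left(l,B \right)} = 3 \cdot 8 = 24$)
$d = -30$ ($d = 3 - 33 = -30$)
$R{\left(X,x \right)} = - \frac{14}{5} + \frac{7 x}{5}$ ($R{\left(X,x \right)} = - \frac{9}{5} + \frac{7 x - 5}{5} = - \frac{9}{5} + \frac{-5 + 7 x}{5} = - \frac{9}{5} + \left(-1 + \frac{7 x}{5}\right) = - \frac{14}{5} + \frac{7 x}{5}$)
$o{\left(A \right)} = \left(-30 + A\right) \left(- \frac{84}{5} + A\right)$ ($o{\left(A \right)} = \left(A - 30\right) \left(A + \left(- \frac{14}{5} + \frac{7}{5} \left(-10\right)\right)\right) = \left(-30 + A\right) \left(A - \frac{84}{5}\right) = \left(-30 + A\right) \left(- \frac{84}{5} + A\right)$)
$- o{\left(s{\left(E{\left(-5 \right)},4 \right)} \right)} = - (504 + 24^{2} - \frac{5616}{5}) = - (504 + 576 - \frac{5616}{5}) = \left(-1\right) \left(- \frac{216}{5}\right) = \frac{216}{5}$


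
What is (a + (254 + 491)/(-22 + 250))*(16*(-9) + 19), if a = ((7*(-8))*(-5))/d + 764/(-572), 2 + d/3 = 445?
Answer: -1289428375/4814524 ≈ -267.82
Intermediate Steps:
d = 1329 (d = -6 + 3*445 = -6 + 1335 = 1329)
a = -213799/190047 (a = ((7*(-8))*(-5))/1329 + 764/(-572) = -56*(-5)*(1/1329) + 764*(-1/572) = 280*(1/1329) - 191/143 = 280/1329 - 191/143 = -213799/190047 ≈ -1.1250)
(a + (254 + 491)/(-22 + 250))*(16*(-9) + 19) = (-213799/190047 + (254 + 491)/(-22 + 250))*(16*(-9) + 19) = (-213799/190047 + 745/228)*(-144 + 19) = (-213799/190047 + 745*(1/228))*(-125) = (-213799/190047 + 745/228)*(-125) = (10315427/4814524)*(-125) = -1289428375/4814524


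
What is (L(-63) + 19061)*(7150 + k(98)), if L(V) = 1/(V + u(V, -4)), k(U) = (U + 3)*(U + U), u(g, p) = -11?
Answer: 19003841649/37 ≈ 5.1362e+8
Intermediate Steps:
k(U) = 2*U*(3 + U) (k(U) = (3 + U)*(2*U) = 2*U*(3 + U))
L(V) = 1/(-11 + V) (L(V) = 1/(V - 11) = 1/(-11 + V))
(L(-63) + 19061)*(7150 + k(98)) = (1/(-11 - 63) + 19061)*(7150 + 2*98*(3 + 98)) = (1/(-74) + 19061)*(7150 + 2*98*101) = (-1/74 + 19061)*(7150 + 19796) = (1410513/74)*26946 = 19003841649/37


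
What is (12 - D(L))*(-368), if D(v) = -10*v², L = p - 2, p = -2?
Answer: -63296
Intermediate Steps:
L = -4 (L = -2 - 2 = -4)
(12 - D(L))*(-368) = (12 - (-10)*(-4)²)*(-368) = (12 - (-10)*16)*(-368) = (12 - 1*(-160))*(-368) = (12 + 160)*(-368) = 172*(-368) = -63296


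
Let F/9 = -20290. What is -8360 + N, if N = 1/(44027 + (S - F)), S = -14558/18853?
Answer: -35720380614227/4272772803 ≈ -8360.0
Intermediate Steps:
F = -182610 (F = 9*(-20290) = -182610)
S = -14558/18853 (S = -14558*1/18853 = -14558/18853 ≈ -0.77218)
N = 18853/4272772803 (N = 1/(44027 + (-14558/18853 - 1*(-182610))) = 1/(44027 + (-14558/18853 + 182610)) = 1/(44027 + 3442731772/18853) = 1/(4272772803/18853) = 18853/4272772803 ≈ 4.4124e-6)
-8360 + N = -8360 + 18853/4272772803 = -35720380614227/4272772803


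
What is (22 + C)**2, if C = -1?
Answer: 441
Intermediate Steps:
(22 + C)**2 = (22 - 1)**2 = 21**2 = 441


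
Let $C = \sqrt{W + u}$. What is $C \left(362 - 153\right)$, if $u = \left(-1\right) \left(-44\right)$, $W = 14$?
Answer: $209 \sqrt{58} \approx 1591.7$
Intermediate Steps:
$u = 44$
$C = \sqrt{58}$ ($C = \sqrt{14 + 44} = \sqrt{58} \approx 7.6158$)
$C \left(362 - 153\right) = \sqrt{58} \left(362 - 153\right) = \sqrt{58} \cdot 209 = 209 \sqrt{58}$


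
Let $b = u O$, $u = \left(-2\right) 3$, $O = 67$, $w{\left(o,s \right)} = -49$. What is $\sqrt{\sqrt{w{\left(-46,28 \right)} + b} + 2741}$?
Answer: $\sqrt{2741 + i \sqrt{451}} \approx 52.355 + 0.2028 i$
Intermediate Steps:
$u = -6$
$b = -402$ ($b = \left(-6\right) 67 = -402$)
$\sqrt{\sqrt{w{\left(-46,28 \right)} + b} + 2741} = \sqrt{\sqrt{-49 - 402} + 2741} = \sqrt{\sqrt{-451} + 2741} = \sqrt{i \sqrt{451} + 2741} = \sqrt{2741 + i \sqrt{451}}$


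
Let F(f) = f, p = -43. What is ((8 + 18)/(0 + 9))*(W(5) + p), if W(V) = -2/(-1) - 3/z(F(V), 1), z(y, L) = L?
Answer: -1144/9 ≈ -127.11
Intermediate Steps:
W(V) = -1 (W(V) = -2/(-1) - 3/1 = -2*(-1) - 3*1 = 2 - 3 = -1)
((8 + 18)/(0 + 9))*(W(5) + p) = ((8 + 18)/(0 + 9))*(-1 - 43) = (26/9)*(-44) = -1144/9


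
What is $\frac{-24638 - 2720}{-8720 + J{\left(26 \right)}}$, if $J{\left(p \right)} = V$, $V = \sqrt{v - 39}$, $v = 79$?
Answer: $\frac{5964044}{1900959} + \frac{13679 \sqrt{10}}{19009590} \approx 3.1397$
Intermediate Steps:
$V = 2 \sqrt{10}$ ($V = \sqrt{79 - 39} = \sqrt{40} = 2 \sqrt{10} \approx 6.3246$)
$J{\left(p \right)} = 2 \sqrt{10}$
$\frac{-24638 - 2720}{-8720 + J{\left(26 \right)}} = \frac{-24638 - 2720}{-8720 + 2 \sqrt{10}} = - \frac{27358}{-8720 + 2 \sqrt{10}}$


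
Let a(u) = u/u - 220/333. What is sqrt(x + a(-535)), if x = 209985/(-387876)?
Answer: I*sqrt(10402787225389)/7175706 ≈ 0.44948*I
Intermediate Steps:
a(u) = 113/333 (a(u) = 1 - 220*1/333 = 1 - 220/333 = 113/333)
x = -69995/129292 (x = 209985*(-1/387876) = -69995/129292 ≈ -0.54137)
sqrt(x + a(-535)) = sqrt(-69995/129292 + 113/333) = sqrt(-8698339/43054236) = I*sqrt(10402787225389)/7175706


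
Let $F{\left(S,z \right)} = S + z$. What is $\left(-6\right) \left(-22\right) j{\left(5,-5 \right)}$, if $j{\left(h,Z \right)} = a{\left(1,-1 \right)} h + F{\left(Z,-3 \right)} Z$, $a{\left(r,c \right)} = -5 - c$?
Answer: $2640$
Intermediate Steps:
$j{\left(h,Z \right)} = - 4 h + Z \left(-3 + Z\right)$ ($j{\left(h,Z \right)} = \left(-5 - -1\right) h + \left(Z - 3\right) Z = \left(-5 + 1\right) h + \left(-3 + Z\right) Z = - 4 h + Z \left(-3 + Z\right)$)
$\left(-6\right) \left(-22\right) j{\left(5,-5 \right)} = \left(-6\right) \left(-22\right) \left(\left(-4\right) 5 - 5 \left(-3 - 5\right)\right) = 132 \left(-20 - -40\right) = 132 \left(-20 + 40\right) = 132 \cdot 20 = 2640$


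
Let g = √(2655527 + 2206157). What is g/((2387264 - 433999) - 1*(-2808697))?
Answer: √1215421/2380981 ≈ 0.00046303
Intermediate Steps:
g = 2*√1215421 (g = √4861684 = 2*√1215421 ≈ 2204.9)
g/((2387264 - 433999) - 1*(-2808697)) = (2*√1215421)/((2387264 - 433999) - 1*(-2808697)) = (2*√1215421)/(1953265 + 2808697) = (2*√1215421)/4761962 = (2*√1215421)*(1/4761962) = √1215421/2380981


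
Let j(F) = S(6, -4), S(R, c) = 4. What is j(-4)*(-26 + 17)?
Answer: -36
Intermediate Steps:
j(F) = 4
j(-4)*(-26 + 17) = 4*(-26 + 17) = 4*(-9) = -36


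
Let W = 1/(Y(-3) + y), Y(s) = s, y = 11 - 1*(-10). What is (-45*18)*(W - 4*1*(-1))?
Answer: -3285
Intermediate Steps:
y = 21 (y = 11 + 10 = 21)
W = 1/18 (W = 1/(-3 + 21) = 1/18 ≈ 0.055556)
(-45*18)*(W - 4*1*(-1)) = (-45*18)*(1/18 - 4*1*(-1)) = -810*(1/18 - 4*(-1)) = -810*(1/18 - 1*(-4)) = -810*(1/18 + 4) = -810*73/18 = -3285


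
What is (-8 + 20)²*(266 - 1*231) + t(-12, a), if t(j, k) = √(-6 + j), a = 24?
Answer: 5040 + 3*I*√2 ≈ 5040.0 + 4.2426*I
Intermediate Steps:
(-8 + 20)²*(266 - 1*231) + t(-12, a) = (-8 + 20)²*(266 - 1*231) + √(-6 - 12) = 12²*(266 - 231) + √(-18) = 144*35 + 3*I*√2 = 5040 + 3*I*√2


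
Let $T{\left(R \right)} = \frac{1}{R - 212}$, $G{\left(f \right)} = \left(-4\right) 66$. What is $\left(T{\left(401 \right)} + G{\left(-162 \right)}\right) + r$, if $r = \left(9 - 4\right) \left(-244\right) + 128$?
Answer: $- \frac{256283}{189} \approx -1356.0$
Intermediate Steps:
$G{\left(f \right)} = -264$
$T{\left(R \right)} = \frac{1}{-212 + R}$
$r = -1092$ ($r = \left(9 - 4\right) \left(-244\right) + 128 = 5 \left(-244\right) + 128 = -1220 + 128 = -1092$)
$\left(T{\left(401 \right)} + G{\left(-162 \right)}\right) + r = \left(\frac{1}{-212 + 401} - 264\right) - 1092 = \left(\frac{1}{189} - 264\right) - 1092 = - \frac{49895}{189} - 1092 = - \frac{256283}{189}$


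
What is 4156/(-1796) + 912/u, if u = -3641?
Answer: -4192487/1634809 ≈ -2.5645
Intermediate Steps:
4156/(-1796) + 912/u = 4156/(-1796) + 912/(-3641) = 4156*(-1/1796) + 912*(-1/3641) = -1039/449 - 912/3641 = -4192487/1634809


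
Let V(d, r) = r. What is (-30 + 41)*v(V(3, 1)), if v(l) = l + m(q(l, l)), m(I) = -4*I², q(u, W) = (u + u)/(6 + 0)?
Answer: 55/9 ≈ 6.1111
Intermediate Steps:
q(u, W) = u/3 (q(u, W) = (2*u)/6 = (2*u)*(⅙) = u/3)
v(l) = l - 4*l²/9
(-30 + 41)*v(V(3, 1)) = (-30 + 41)*((⅑)*1*(9 - 4*1)) = 11*((⅑)*1*(9 - 4)) = 11*((⅑)*1*5) = 11*(5/9) = 55/9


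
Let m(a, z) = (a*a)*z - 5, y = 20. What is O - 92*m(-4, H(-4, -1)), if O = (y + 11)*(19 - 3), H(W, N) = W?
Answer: 6844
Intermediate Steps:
m(a, z) = -5 + z*a² (m(a, z) = a²*z - 5 = z*a² - 5 = -5 + z*a²)
O = 496 (O = (20 + 11)*(19 - 3) = 31*16 = 496)
O - 92*m(-4, H(-4, -1)) = 496 - 92*(-5 - 4*(-4)²) = 496 - 92*(-5 - 4*16) = 496 - 92*(-5 - 64) = 496 - 92*(-69) = 496 - 23*(-276) = 496 + 6348 = 6844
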